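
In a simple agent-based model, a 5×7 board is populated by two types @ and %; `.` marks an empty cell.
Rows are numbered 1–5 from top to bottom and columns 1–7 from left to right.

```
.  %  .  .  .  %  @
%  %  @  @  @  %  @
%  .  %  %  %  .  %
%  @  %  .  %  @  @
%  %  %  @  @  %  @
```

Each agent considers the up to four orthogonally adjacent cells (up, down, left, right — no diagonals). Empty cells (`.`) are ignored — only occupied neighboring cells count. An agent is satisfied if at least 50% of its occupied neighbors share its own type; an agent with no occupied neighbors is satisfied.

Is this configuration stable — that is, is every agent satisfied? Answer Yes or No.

Row 1: (1,2)% 1/1 ✓ · (1,6)% 1/2 ✓ · (1,7)@ 1/2 ✓
Row 2: (2,1)% 2/2 ✓ · (2,2)% 2/3 ✓ · (2,3)@ 1/3 ✗ · (2,4)@ 2/3 ✓ · (2,5)@ 1/3 ✗ · (2,6)% 1/3 ✗ · (2,7)@ 1/3 ✗
Row 3: (3,1)% 2/2 ✓ · (3,3)% 2/3 ✓ · (3,4)% 2/3 ✓ · (3,5)% 2/3 ✓ · (3,7)% 0/2 ✗
Row 4: (4,1)% 2/3 ✓ · (4,2)@ 0/3 ✗ · (4,3)% 2/3 ✓ · (4,5)% 1/3 ✗ · (4,6)@ 1/3 ✗ · (4,7)@ 2/3 ✓
Row 5: (5,1)% 2/2 ✓ · (5,2)% 2/3 ✓ · (5,3)% 2/3 ✓ · (5,4)@ 1/2 ✓ · (5,5)@ 1/3 ✗ · (5,6)% 0/3 ✗ · (5,7)@ 1/2 ✓
For instance (2,3) has only 1/3 same-type neighbors, below 1/2.

No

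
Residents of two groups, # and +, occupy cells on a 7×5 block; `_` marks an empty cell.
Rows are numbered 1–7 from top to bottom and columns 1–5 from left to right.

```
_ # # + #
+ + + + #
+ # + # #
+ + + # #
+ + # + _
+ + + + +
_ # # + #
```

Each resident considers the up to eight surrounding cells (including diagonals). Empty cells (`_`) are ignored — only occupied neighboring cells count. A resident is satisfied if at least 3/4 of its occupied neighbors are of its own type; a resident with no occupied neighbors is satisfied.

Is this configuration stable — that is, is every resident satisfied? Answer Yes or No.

No

Row 1: (1,2)# 1/4 ✗ · (1,3)# 1/5 ✗ · (1,4)+ 2/5 ✗ · (1,5)# 1/3 ✗
Row 2: (2,1)+ 2/4 ✗ · (2,2)+ 4/7 ✗ · (2,3)+ 4/8 ✗ · (2,4)+ 3/8 ✗ · (2,5)# 3/5 ✗
Row 3: (3,1)+ 4/5 ✓ · (3,2)# 0/8 ✗ · (3,3)+ 5/8 ✗ · (3,4)# 4/8 ✗ · (3,5)# 4/5 ✓
Row 4: (4,1)+ 4/5 ✓ · (4,2)+ 6/8 ✓ · (4,3)+ 4/8 ✗ · (4,4)# 4/7 ✗ · (4,5)# 3/4 ✓
Row 5: (5,1)+ 5/5 ✓ · (5,2)+ 7/8 ✓ · (5,3)# 1/8 ✗ · (5,4)+ 4/7 ✗
Row 6: (6,1)+ 3/4 ✓ · (6,2)+ 4/7 ✗ · (6,3)+ 5/8 ✗ · (6,4)+ 4/7 ✗ · (6,5)+ 3/4 ✓
Row 7: (7,2)# 1/4 ✗ · (7,3)# 1/5 ✗ · (7,4)+ 3/5 ✗ · (7,5)# 0/3 ✗
For instance (1,2) has only 1/4 same-type neighbors, below 3/4.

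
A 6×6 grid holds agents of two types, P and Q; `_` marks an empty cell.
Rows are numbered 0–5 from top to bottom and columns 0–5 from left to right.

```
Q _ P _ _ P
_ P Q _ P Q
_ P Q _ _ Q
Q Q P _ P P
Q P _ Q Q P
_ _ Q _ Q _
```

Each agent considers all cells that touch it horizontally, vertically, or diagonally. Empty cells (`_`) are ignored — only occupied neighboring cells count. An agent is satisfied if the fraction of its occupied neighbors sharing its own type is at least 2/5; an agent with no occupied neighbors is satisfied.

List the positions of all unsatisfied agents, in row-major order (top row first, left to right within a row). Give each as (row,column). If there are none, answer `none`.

(0,0), (1,2), (1,4), (1,5), (2,1), (2,5), (4,1)

Row 0: (0,0)Q 0/1 unhappy · (0,2)P 1/2 ok · (0,5)P 1/2 ok
Row 1: (1,1)P 2/5 ok · (1,2)Q 1/4 unhappy · (1,4)P 1/3 unhappy · (1,5)Q 1/3 unhappy
Row 2: (2,1)P 2/6 unhappy · (2,2)Q 2/5 ok · (2,5)Q 1/4 unhappy
Row 3: (3,0)Q 2/4 ok · (3,1)Q 3/6 ok · (3,2)P 2/5 ok · (3,4)P 2/5 ok · (3,5)P 2/4 ok
Row 4: (4,0)Q 2/3 ok · (4,1)P 1/5 unhappy · (4,3)Q 3/5 ok · (4,4)Q 2/5 ok · (4,5)P 2/4 ok
Row 5: (5,2)Q 1/2 ok · (5,4)Q 2/3 ok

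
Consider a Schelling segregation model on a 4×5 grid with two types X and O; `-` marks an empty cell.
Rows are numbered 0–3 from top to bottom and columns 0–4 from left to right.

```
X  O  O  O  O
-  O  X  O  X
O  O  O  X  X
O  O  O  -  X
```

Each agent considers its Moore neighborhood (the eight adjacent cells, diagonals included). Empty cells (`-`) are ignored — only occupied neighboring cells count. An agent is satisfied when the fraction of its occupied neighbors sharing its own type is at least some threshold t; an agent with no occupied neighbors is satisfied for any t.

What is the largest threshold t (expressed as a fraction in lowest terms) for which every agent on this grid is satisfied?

Row 0: (0,0)X 0/2 · (0,1)O 2/4 · (0,2)O 4/5 · (0,3)O 3/5 · (0,4)O 2/3
Row 1: (1,1)O 5/7 · (1,2)X 1/8 · (1,3)O 4/8 · (1,4)X 2/5
Row 2: (2,0)O 4/4 · (2,1)O 6/7 · (2,2)O 5/7 · (2,3)X 4/7 · (2,4)X 3/4
Row 3: (3,0)O 3/3 · (3,1)O 5/5 · (3,2)O 3/4 · (3,4)X 2/2
The smallest same-type fraction is 0/2 at (0,0), which reduces to 0/1. Any threshold above that leaves this agent unsatisfied.

0/1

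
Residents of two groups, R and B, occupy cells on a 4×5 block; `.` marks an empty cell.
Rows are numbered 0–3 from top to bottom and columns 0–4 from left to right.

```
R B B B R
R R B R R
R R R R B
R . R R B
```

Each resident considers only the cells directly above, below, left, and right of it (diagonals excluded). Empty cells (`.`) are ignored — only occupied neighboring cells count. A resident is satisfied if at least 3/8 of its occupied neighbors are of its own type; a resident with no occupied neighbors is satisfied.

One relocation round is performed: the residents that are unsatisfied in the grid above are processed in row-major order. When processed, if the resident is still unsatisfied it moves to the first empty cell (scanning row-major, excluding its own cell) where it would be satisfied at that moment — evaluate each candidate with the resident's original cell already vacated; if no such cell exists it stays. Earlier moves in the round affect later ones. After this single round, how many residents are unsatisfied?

4

Initially unsatisfied (in order): (0,1), (0,3), (1,2), (2,4).
  (0,1): no empty cell satisfies it; stays.
  (0,3): no empty cell satisfies it; stays.
  (1,2): no empty cell satisfies it; stays.
  (2,4): no empty cell satisfies it; stays.
Resulting grid:
R B B B R
R R B R R
R R R R B
R . R R B
Unsatisfied now: (0,1), (0,3), (1,2), (2,4).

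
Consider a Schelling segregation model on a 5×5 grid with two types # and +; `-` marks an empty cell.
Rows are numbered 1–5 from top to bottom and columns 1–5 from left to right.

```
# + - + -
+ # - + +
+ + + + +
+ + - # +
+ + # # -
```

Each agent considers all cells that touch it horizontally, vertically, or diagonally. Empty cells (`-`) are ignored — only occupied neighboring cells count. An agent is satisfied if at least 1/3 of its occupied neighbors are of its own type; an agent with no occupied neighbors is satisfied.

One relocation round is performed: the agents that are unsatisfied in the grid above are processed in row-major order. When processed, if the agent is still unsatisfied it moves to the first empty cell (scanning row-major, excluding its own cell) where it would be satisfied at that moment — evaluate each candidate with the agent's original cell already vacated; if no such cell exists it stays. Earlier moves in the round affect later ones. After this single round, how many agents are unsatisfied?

1

Initially unsatisfied (in order): (2,2).
  (2,2) → (4,3).
Resulting grid:
# + - + -
+ - - + +
+ + + + +
+ + # # +
+ + # # -
Unsatisfied now: (1,1).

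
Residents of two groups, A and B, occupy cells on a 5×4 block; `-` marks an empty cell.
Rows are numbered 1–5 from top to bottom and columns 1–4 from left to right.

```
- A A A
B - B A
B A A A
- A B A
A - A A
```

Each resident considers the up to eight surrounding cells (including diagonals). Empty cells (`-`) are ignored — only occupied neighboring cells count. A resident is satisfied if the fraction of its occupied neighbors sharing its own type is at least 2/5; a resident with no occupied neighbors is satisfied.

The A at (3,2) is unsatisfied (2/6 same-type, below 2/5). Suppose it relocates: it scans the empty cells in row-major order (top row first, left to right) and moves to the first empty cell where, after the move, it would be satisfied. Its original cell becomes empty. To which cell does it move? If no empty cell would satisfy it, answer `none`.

(1,1)

Vacating (3,2). Empty cells in order:
  (1,1): 1/2 same-type → satisfied — stop here.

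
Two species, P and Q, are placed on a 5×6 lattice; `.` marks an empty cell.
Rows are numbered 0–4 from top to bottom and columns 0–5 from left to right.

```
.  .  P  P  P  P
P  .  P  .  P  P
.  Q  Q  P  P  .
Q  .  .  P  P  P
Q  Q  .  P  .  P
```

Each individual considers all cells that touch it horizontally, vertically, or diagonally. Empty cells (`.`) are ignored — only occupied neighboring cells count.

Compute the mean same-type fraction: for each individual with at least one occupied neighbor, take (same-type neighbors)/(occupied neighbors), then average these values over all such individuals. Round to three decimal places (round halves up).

Row 0: (0,2)P 2/2 · (0,3)P 4/4 · (0,4)P 4/4 · (0,5)P 3/3
Row 1: (1,0)P 0/1 · (1,2)P 3/5 · (1,4)P 6/6 · (1,5)P 4/4
Row 2: (2,1)Q 2/4 · (2,2)Q 1/4 · (2,3)P 5/6 · (2,4)P 6/6
Row 3: (3,0)Q 3/3 · (3,3)P 4/5 · (3,4)P 6/6 · (3,5)P 3/3
Row 4: (4,0)Q 2/2 · (4,1)Q 2/2 · (4,3)P 2/2 · (4,5)P 2/2
Sum over 20 individuals: 2/2 + 4/4 + 4/4 + 3/3 + 0/1 + 3/5 + 6/6 + 4/4 + 2/4 + 1/4 + 5/6 + 6/6 + 3/3 + 4/5 + 6/6 + 3/3 + 2/2 + 2/2 + 2/2 + 2/2 = 1019/60; mean = 1019/60 ÷ 20 = 1019/1200 = 0.849166… → 0.849.

0.849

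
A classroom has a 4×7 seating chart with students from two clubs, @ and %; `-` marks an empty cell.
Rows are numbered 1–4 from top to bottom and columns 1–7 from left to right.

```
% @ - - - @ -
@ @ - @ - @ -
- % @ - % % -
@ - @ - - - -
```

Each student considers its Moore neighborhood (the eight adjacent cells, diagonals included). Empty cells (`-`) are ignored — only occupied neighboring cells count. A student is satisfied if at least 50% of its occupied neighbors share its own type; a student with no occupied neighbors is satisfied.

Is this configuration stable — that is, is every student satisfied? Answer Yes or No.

(1,1)% 0/3 unhappy
(1,2)@ 2/3 ok
(1,6)@ 1/1 ok
(2,1)@ 2/4 ok
(2,2)@ 3/5 ok
(2,4)@ 1/2 ok
(2,6)@ 1/3 unhappy
(3,2)% 0/5 unhappy
(3,3)@ 3/4 ok
(3,5)% 1/3 unhappy
(3,6)% 1/2 ok
(4,1)@ 0/1 unhappy
(4,3)@ 1/2 ok
For instance (1,1) has only 0/3 same-type neighbors, below 1/2.

No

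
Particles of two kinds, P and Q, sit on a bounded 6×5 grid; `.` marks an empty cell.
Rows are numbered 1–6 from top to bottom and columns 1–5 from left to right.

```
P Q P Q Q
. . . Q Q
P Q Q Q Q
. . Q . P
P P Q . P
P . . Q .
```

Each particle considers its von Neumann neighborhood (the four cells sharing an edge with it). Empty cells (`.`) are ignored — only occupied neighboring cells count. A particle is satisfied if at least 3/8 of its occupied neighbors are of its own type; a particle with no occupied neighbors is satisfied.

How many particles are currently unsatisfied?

4

(1,1)P 0/1 ✗
(1,2)Q 0/2 ✗
(1,3)P 0/2 ✗
(1,4)Q 2/3 ✓
(1,5)Q 2/2 ✓
(2,4)Q 3/3 ✓
(2,5)Q 3/3 ✓
(3,1)P 0/1 ✗
(3,2)Q 1/2 ✓
(3,3)Q 3/3 ✓
(3,4)Q 3/3 ✓
(3,5)Q 2/3 ✓
(4,3)Q 2/2 ✓
(4,5)P 1/2 ✓
(5,1)P 2/2 ✓
(5,2)P 1/2 ✓
(5,3)Q 1/2 ✓
(5,5)P 1/1 ✓
(6,1)P 1/1 ✓
(6,4)Q 0/0 ✓
Unsatisfied: (1,1), (1,2), (1,3), (3,1) — 4 in total.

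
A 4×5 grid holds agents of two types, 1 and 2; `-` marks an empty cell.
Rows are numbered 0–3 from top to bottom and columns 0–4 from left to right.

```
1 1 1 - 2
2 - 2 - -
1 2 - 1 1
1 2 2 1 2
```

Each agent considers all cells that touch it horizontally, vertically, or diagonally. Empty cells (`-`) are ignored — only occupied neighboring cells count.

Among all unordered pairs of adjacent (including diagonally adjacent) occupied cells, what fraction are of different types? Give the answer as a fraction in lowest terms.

15/26

Scan each occupied cell's neighbors to the right and below (and the two forward diagonals) so each pair is counted once.
Row 0: 1(0,0)–1(0,1)= 1(0,0)–2(1,0)≠ 1(0,1)–1(0,2)= 1(0,1)–2(1,2)≠ 1(0,1)–2(1,0)≠ 1(0,2)–2(1,2)≠  → 4/6 unlike.
Row 1: 2(1,0)–1(2,0)≠ 2(1,0)–2(2,1)= 2(1,2)–1(2,3)≠ 2(1,2)–2(2,1)=  → 2/4 unlike.
Row 2: 1(2,0)–2(2,1)≠ 1(2,0)–1(3,0)= 1(2,0)–2(3,1)≠ 2(2,1)–2(3,1)= 2(2,1)–2(3,2)= 2(2,1)–1(3,0)≠ 1(2,3)–1(2,4)= 1(2,3)–1(3,3)= 1(2,3)–2(3,4)≠ 1(2,3)–2(3,2)≠ 1(2,4)–2(3,4)≠ 1(2,4)–1(3,3)=  → 6/12 unlike.
Row 3: 1(3,0)–2(3,1)≠ 2(3,1)–2(3,2)= 2(3,2)–1(3,3)≠ 1(3,3)–2(3,4)≠  → 3/4 unlike.
Total adjacent occupied pairs: 26; unlike-type pairs: 15.
15/26 is already in lowest terms.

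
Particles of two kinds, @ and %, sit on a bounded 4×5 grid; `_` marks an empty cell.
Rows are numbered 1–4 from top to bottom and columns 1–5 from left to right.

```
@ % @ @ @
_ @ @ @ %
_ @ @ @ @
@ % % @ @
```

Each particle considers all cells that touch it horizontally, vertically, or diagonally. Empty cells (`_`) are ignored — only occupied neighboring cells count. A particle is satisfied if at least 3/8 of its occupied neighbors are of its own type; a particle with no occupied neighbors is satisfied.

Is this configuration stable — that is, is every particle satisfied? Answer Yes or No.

(1,1)@ 1/2 ✓
(1,2)% 0/4 ✗
(1,3)@ 4/5 ✓
(1,4)@ 4/5 ✓
(1,5)@ 2/3 ✓
(2,2)@ 5/6 ✓
(2,3)@ 7/8 ✓
(2,4)@ 7/8 ✓
(2,5)% 0/5 ✗
(3,2)@ 4/6 ✓
(3,3)@ 6/8 ✓
(3,4)@ 6/8 ✓
(3,5)@ 4/5 ✓
(4,1)@ 1/2 ✓
(4,2)% 1/4 ✗
(4,3)% 1/5 ✗
(4,4)@ 4/5 ✓
(4,5)@ 3/3 ✓
For instance (1,2) has only 0/4 same-type neighbors, below 3/8.

No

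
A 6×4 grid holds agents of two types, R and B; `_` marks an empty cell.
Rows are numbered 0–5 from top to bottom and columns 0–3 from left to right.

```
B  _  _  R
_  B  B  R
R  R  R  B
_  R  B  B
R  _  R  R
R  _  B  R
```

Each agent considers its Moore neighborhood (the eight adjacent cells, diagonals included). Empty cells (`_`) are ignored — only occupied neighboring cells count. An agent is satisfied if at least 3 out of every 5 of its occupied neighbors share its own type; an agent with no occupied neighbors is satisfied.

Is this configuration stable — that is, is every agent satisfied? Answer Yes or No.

No

Row 0: (0,0)B 1/1 ✓ · (0,3)R 1/2 ✗
Row 1: (1,1)B 2/5 ✗ · (1,2)B 2/6 ✗ · (1,3)R 2/4 ✗
Row 2: (2,0)R 2/3 ✓ · (2,1)R 3/6 ✗ · (2,2)R 3/8 ✗ · (2,3)B 3/5 ✓
Row 3: (3,1)R 5/6 ✓ · (3,2)B 2/7 ✗ · (3,3)B 2/5 ✗
Row 4: (4,0)R 2/2 ✓ · (4,2)R 3/6 ✗ · (4,3)R 2/5 ✗
Row 5: (5,0)R 1/1 ✓ · (5,2)B 0/3 ✗ · (5,3)R 2/3 ✓
For instance (0,3) has only 1/2 same-type neighbors, below 3/5.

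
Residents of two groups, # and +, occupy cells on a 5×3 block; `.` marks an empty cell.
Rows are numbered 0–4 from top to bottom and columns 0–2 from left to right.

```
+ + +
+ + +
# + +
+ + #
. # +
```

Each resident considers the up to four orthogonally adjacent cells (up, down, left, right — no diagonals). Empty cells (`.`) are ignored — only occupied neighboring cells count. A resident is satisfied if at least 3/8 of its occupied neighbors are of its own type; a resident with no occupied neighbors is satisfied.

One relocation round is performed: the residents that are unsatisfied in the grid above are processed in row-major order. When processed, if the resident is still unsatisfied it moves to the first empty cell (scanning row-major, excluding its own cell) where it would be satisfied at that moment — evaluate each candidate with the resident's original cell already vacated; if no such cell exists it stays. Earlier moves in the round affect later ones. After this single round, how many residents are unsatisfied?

Initially unsatisfied (in order): (2,0), (3,2), (4,1), (4,2).
  (2,0) → (4,0).
  (3,2): no empty cell satisfies it; stays.
  (4,1): no empty cell satisfies it; stays.
  (4,2) → (2,0).
Resulting grid:
+ + +
+ + +
+ + +
+ + #
# # .
Unsatisfied now: (3,2).

1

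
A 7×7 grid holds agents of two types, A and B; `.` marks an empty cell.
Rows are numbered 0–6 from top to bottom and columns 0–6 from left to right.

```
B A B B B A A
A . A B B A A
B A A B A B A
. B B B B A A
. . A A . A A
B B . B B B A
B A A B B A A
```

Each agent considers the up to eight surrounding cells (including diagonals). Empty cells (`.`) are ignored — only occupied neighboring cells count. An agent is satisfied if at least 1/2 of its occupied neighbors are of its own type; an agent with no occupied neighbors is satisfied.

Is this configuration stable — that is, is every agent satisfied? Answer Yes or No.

(0,0)B 0/2 ✗
(0,1)A 2/4 ✓
(0,2)B 2/4 ✓
(0,3)B 4/5 ✓
(0,4)B 3/5 ✓
(0,5)A 3/5 ✓
(0,6)A 3/3 ✓
(1,0)A 2/4 ✓
(1,2)A 3/7 ✗
(1,3)B 5/8 ✓
(1,4)B 5/8 ✓
(1,5)A 5/8 ✓
(1,6)A 4/5 ✓
(2,0)B 1/3 ✗
(2,1)A 3/6 ✓
(2,2)A 2/7 ✗
(2,3)B 5/8 ✓
(2,4)A 2/8 ✗
(2,5)B 2/8 ✗
(2,6)A 4/5 ✓
(3,1)B 2/5 ✗
(3,2)B 3/7 ✗
(3,3)B 3/7 ✗
(3,4)B 3/7 ✗
(3,5)A 5/7 ✓
(3,6)A 4/5 ✓
(4,2)A 1/6 ✗
(4,3)A 1/6 ✗
(4,5)A 4/7 ✓
(4,6)A 4/5 ✓
(5,0)B 2/3 ✓
(5,1)B 2/5 ✗
(5,3)B 3/6 ✓
(5,4)B 4/7 ✓
(5,5)B 2/7 ✗
(5,6)A 4/5 ✓
(6,0)B 2/3 ✓
(6,1)A 1/4 ✗
(6,2)A 1/4 ✗
(6,3)B 3/4 ✓
(6,4)B 4/5 ✓
(6,5)A 2/5 ✗
(6,6)A 2/3 ✓
For instance (0,0) has only 0/2 same-type neighbors, below 1/2.

No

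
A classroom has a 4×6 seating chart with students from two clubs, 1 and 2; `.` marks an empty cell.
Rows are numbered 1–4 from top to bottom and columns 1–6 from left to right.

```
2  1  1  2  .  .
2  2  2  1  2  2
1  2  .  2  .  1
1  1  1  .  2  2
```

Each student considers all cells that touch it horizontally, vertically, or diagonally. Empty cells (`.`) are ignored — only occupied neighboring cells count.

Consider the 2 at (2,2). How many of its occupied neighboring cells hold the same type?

Occupied neighbors of (2,2): (1,1)=2, (1,2)=1, (1,3)=1, (2,1)=2, (2,3)=2, (3,1)=1, (3,2)=2.
Same type (2): 4 of 7.

4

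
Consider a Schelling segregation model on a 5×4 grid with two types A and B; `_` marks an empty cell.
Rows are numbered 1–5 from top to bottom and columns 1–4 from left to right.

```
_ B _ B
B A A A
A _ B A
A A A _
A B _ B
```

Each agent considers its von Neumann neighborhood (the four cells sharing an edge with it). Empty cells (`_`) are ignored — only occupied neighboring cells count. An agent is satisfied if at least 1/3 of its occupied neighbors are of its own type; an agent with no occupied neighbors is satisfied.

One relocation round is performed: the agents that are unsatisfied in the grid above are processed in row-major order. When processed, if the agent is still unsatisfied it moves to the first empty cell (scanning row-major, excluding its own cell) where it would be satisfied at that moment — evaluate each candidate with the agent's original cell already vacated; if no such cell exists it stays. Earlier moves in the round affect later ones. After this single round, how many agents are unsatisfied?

0

Initially unsatisfied (in order): (1,2), (1,4), (2,1), (3,3), (5,2).
  (1,2) → (1,1).
  (1,4) → (1,2).
  (2,1): now satisfied by earlier moves; stays.
  (3,3) → (1,3).
  (5,2) → (1,4).
Resulting grid:
B B B B
B A A A
A _ _ A
A A A _
A _ _ B
All satisfied now.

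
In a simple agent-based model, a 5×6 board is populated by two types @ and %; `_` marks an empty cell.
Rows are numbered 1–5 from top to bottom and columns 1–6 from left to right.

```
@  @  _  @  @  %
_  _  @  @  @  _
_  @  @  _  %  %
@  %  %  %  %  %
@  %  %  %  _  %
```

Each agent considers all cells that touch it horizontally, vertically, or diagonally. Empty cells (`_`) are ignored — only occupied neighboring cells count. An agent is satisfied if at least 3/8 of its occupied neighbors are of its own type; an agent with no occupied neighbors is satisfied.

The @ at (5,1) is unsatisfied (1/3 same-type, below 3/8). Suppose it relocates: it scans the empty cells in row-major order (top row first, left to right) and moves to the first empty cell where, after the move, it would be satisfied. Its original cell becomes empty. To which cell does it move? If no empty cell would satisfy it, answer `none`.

(1,3)

Vacating (5,1). Empty cells in order:
  (1,3): 4/4 same-type → satisfied — stop here.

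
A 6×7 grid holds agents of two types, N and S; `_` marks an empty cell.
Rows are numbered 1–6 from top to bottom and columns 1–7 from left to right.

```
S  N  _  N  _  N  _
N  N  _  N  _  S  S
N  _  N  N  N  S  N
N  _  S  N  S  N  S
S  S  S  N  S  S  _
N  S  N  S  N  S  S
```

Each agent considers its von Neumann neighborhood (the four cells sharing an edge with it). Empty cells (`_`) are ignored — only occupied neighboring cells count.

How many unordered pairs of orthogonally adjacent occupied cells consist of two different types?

Scan each occupied cell's neighbors to the right and below so each pair is counted once.
From row 1: 3 unlike of 5 pairs (running 3/5).
From row 2: 1 unlike of 6 pairs (running 4/11).
From row 3: 6 unlike of 10 pairs (running 10/21).
From row 4: 6 unlike of 9 pairs (running 16/30).
From row 5: 6 unlike of 11 pairs (running 22/41).
From row 6: 5 unlike of 6 pairs (running 27/47).
Total adjacent occupied pairs: 47; unlike-type pairs: 27.

27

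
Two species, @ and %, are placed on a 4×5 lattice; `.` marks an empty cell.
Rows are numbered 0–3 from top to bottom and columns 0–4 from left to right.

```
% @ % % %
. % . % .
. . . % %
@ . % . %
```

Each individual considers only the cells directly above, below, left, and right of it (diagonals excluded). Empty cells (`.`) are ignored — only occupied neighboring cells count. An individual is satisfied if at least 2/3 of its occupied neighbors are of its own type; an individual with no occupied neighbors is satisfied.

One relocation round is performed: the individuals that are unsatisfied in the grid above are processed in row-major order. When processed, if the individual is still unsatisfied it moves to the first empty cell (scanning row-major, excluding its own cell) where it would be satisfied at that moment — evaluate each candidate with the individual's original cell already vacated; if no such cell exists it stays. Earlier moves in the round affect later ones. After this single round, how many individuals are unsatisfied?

Initially unsatisfied (in order): (0,0), (0,1), (0,2), (1,1).
  (0,0) → (1,0).
  (0,1): no empty cell satisfies it; stays.
  (0,2) → (1,2).
  (1,1): now satisfied by earlier moves; stays.
Resulting grid:
. @ . % %
% % % % .
. . . % %
@ . % . %
Unsatisfied now: (0,1).

1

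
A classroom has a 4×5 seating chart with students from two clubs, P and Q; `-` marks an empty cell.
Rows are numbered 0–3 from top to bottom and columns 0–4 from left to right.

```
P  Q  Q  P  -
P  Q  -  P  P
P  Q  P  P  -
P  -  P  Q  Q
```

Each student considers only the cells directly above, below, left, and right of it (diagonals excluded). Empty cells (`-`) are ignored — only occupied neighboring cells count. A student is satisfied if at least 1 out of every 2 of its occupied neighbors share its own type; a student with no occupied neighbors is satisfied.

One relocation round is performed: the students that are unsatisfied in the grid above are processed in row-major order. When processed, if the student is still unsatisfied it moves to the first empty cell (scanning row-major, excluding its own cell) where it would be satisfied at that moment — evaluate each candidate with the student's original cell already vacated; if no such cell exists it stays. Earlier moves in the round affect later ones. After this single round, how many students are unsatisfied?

Initially unsatisfied (in order): (2,1), (3,3).
  (2,1) → (1,2).
  (3,3): no empty cell satisfies it; stays.
Resulting grid:
P Q Q P -
P Q Q P P
P - P P -
P - P Q Q
Unsatisfied now: (3,3).

1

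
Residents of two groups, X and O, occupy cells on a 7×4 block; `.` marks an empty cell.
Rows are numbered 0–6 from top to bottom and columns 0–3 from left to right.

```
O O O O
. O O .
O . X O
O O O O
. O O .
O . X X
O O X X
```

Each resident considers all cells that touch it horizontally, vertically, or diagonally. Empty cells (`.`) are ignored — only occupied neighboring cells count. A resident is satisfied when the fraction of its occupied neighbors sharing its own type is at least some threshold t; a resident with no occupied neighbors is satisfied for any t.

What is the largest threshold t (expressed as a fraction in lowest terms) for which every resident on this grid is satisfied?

0/1

(0,0)O 2/2
(0,1)O 4/4
(0,2)O 4/4
(0,3)O 2/2
(1,1)O 5/6
(1,2)O 5/6
(2,0)O 3/3
(2,2)X 0/6
(2,3)O 3/4
(3,0)O 3/3
(3,1)O 5/6
(3,2)O 5/6
(3,3)O 3/4
(4,1)O 5/6
(4,2)O 4/6
(5,0)O 3/3
(5,2)X 3/6
(5,3)X 3/4
(6,0)O 2/2
(6,1)O 2/4
(6,2)X 3/4
(6,3)X 3/3
The smallest same-type fraction is 0/6 at (2,2), which reduces to 0/1. Any threshold above that leaves this resident unsatisfied.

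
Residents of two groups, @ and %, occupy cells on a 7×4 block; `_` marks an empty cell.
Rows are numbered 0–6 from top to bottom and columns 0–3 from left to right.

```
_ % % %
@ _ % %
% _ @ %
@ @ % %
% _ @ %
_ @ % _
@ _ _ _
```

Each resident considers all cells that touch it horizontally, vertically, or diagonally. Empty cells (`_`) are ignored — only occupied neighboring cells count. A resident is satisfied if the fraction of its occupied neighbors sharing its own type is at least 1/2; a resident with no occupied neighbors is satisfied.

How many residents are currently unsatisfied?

(0,1)% 2/3 ✓
(0,2)% 4/4 ✓
(0,3)% 3/3 ✓
(1,0)@ 0/2 ✗
(1,2)% 5/6 ✓
(1,3)% 4/5 ✓
(2,0)% 0/3 ✗
(2,2)@ 1/6 ✗
(2,3)% 4/5 ✓
(3,0)@ 1/3 ✗
(3,1)@ 3/6 ✓
(3,2)% 3/6 ✓
(3,3)% 3/5 ✓
(4,0)% 0/3 ✗
(4,2)@ 2/6 ✗
(4,3)% 3/4 ✓
(5,1)@ 2/4 ✓
(5,2)% 1/3 ✗
(6,0)@ 1/1 ✓
Unsatisfied: (1,0), (2,0), (2,2), (3,0), (4,0), (4,2), (5,2) — 7 in total.

7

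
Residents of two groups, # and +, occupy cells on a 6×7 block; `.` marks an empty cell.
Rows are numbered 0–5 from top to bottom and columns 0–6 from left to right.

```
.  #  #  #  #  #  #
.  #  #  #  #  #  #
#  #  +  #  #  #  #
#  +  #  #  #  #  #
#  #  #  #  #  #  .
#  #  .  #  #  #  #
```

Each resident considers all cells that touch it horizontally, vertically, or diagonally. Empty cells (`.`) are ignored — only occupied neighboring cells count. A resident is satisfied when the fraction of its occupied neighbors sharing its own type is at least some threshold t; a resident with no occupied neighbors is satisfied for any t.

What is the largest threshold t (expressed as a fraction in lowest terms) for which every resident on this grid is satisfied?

Row 0: (0,1)# 3/3 · (0,2)# 5/5 · (0,3)# 5/5 · (0,4)# 5/5 · (0,5)# 5/5 · (0,6)# 3/3
Row 1: (1,1)# 5/6 · (1,2)# 7/8 · (1,3)# 7/8 · (1,4)# 8/8 · (1,5)# 8/8 · (1,6)# 5/5
Row 2: (2,0)# 3/4 · (2,1)# 5/7 · (2,2)+ 1/8 · (2,3)# 7/8 · (2,4)# 8/8 · (2,5)# 8/8 · (2,6)# 5/5
Row 3: (3,0)# 4/5 · (3,1)+ 1/8 · (3,2)# 6/8 · (3,3)# 7/8 · (3,4)# 8/8 · (3,5)# 7/7 · (3,6)# 4/4
Row 4: (4,0)# 4/5 · (4,1)# 6/7 · (4,2)# 6/7 · (4,3)# 7/7 · (4,4)# 8/8 · (4,5)# 7/7
Row 5: (5,0)# 3/3 · (5,1)# 4/4 · (5,3)# 4/4 · (5,4)# 5/5 · (5,5)# 4/4 · (5,6)# 2/2
The smallest same-type fraction is 1/8 at (2,2), which reduces to 1/8. Any threshold above that leaves this resident unsatisfied.

1/8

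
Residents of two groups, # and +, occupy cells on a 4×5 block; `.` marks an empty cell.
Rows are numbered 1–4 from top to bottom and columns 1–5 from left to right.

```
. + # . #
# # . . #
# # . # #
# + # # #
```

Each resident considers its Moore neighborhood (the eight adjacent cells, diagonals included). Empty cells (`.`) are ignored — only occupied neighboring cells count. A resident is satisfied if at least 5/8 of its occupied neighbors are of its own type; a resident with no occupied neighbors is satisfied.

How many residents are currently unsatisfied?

(1,2)+ 0/3 ✗
(1,3)# 1/2 ✗
(1,5)# 1/1 ✓
(2,1)# 3/4 ✓
(2,2)# 4/5 ✓
(2,5)# 3/3 ✓
(3,1)# 4/5 ✓
(3,2)# 5/6 ✓
(3,4)# 5/5 ✓
(3,5)# 4/4 ✓
(4,1)# 2/3 ✓
(4,2)+ 0/4 ✗
(4,3)# 3/4 ✓
(4,4)# 4/4 ✓
(4,5)# 3/3 ✓
Unsatisfied: (1,2), (1,3), (4,2) — 3 in total.

3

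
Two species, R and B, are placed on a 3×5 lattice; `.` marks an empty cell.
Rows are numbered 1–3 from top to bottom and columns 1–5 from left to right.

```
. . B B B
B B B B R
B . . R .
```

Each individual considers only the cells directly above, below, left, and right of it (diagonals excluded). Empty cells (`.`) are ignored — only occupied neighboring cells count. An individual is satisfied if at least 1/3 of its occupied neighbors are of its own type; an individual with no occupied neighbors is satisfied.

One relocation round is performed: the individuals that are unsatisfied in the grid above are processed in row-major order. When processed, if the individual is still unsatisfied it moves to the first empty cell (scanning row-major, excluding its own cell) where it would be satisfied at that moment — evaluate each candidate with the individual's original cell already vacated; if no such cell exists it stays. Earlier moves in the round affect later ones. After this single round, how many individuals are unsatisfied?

Initially unsatisfied (in order): (2,5), (3,4).
  (2,5) → (3,3).
  (3,4): now satisfied by earlier moves; stays.
Resulting grid:
. . B B B
B B B B .
B . R R .
All satisfied now.

0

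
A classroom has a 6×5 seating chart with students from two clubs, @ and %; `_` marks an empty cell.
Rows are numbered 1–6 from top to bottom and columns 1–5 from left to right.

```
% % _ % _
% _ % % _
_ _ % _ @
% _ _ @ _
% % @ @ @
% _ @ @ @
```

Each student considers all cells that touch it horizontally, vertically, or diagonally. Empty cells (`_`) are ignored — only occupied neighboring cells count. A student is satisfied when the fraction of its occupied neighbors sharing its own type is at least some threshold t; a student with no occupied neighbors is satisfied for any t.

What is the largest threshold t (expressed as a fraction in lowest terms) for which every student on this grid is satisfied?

Row 1: (1,1)% 2/2 · (1,2)% 3/3 · (1,4)% 2/2
Row 2: (2,1)% 2/2 · (2,3)% 4/4 · (2,4)% 3/4
Row 3: (3,3)% 2/3 · (3,5)@ 1/2
Row 4: (4,1)% 2/2 · (4,4)@ 4/5
Row 5: (5,1)% 3/3 · (5,2)% 3/5 · (5,3)@ 4/5 · (5,4)@ 6/6 · (5,5)@ 4/4
Row 6: (6,1)% 2/2 · (6,3)@ 3/4 · (6,4)@ 5/5 · (6,5)@ 3/3
The smallest same-type fraction is 1/2 at (3,5), which reduces to 1/2. Any threshold above that leaves this student unsatisfied.

1/2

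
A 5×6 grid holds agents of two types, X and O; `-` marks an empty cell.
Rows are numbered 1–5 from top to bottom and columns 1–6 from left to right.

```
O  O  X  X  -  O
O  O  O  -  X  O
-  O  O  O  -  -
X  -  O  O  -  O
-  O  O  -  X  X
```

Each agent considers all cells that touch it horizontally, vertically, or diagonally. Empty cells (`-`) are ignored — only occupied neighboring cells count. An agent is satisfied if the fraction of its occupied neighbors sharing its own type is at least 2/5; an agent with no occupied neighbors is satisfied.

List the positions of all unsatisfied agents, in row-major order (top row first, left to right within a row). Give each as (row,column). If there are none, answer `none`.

(1,3), (2,5), (4,1), (4,6), (5,5)

Row 1: (1,1)O 3/3 ok · (1,2)O 4/5 ok · (1,3)X 1/4 unhappy · (1,4)X 2/3 ok · (1,6)O 1/2 ok
Row 2: (2,1)O 4/4 ok · (2,2)O 6/7 ok · (2,3)O 5/7 ok · (2,5)X 1/4 unhappy · (2,6)O 1/2 ok
Row 3: (3,2)O 5/6 ok · (3,3)O 6/6 ok · (3,4)O 4/5 ok
Row 4: (4,1)X 0/2 unhappy · (4,3)O 6/6 ok · (4,4)O 4/5 ok · (4,6)O 0/2 unhappy
Row 5: (5,2)O 2/3 ok · (5,3)O 3/3 ok · (5,5)X 1/3 unhappy · (5,6)X 1/2 ok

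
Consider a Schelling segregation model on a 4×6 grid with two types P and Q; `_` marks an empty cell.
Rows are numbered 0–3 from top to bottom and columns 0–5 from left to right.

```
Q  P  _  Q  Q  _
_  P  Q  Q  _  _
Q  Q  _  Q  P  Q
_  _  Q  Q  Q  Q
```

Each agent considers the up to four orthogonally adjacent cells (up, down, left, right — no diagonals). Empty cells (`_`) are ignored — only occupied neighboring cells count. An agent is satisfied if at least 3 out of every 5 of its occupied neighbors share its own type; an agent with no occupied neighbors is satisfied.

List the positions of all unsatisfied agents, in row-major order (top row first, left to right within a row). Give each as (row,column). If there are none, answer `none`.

Row 0: (0,0)Q 0/1 unhappy · (0,1)P 1/2 unhappy · (0,3)Q 2/2 ok · (0,4)Q 1/1 ok
Row 1: (1,1)P 1/3 unhappy · (1,2)Q 1/2 unhappy · (1,3)Q 3/3 ok
Row 2: (2,0)Q 1/1 ok · (2,1)Q 1/2 unhappy · (2,3)Q 2/3 ok · (2,4)P 0/3 unhappy · (2,5)Q 1/2 unhappy
Row 3: (3,2)Q 1/1 ok · (3,3)Q 3/3 ok · (3,4)Q 2/3 ok · (3,5)Q 2/2 ok

(0,0), (0,1), (1,1), (1,2), (2,1), (2,4), (2,5)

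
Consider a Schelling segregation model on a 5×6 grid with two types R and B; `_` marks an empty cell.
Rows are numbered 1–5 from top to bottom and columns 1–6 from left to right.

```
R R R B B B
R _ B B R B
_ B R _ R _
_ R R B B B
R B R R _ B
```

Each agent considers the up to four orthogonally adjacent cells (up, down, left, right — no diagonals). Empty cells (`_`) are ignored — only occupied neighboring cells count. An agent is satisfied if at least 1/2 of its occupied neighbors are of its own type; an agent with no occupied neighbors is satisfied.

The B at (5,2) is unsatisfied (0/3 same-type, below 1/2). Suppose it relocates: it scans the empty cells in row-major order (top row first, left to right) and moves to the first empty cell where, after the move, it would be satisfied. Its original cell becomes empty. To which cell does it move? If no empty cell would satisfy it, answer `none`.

Vacating (5,2). Empty cells in order:
  (2,2): 2/4 same-type → satisfied — stop here.

(2,2)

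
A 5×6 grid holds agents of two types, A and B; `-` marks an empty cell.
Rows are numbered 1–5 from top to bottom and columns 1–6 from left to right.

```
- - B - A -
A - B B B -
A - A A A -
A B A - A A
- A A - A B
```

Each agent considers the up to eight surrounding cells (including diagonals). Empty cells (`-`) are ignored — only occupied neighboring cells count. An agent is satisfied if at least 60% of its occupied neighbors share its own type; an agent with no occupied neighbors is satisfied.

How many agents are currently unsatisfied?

8

(1,3)B 2/2 satisfied
(1,5)A 0/2 not
(2,1)A 1/1 satisfied
(2,3)B 2/4 not
(2,4)B 3/7 not
(2,5)B 1/4 not
(3,1)A 2/3 satisfied
(3,3)A 2/5 not
(3,4)A 4/7 not
(3,5)A 3/5 satisfied
(4,1)A 2/3 satisfied
(4,2)B 0/6 not
(4,3)A 4/5 satisfied
(4,5)A 4/5 satisfied
(4,6)A 3/4 satisfied
(5,2)A 3/4 satisfied
(5,3)A 2/3 satisfied
(5,5)A 2/3 satisfied
(5,6)B 0/3 not
Unsatisfied: (1,5), (2,3), (2,4), (2,5), (3,3), (3,4), (4,2), (5,6) — 8 in total.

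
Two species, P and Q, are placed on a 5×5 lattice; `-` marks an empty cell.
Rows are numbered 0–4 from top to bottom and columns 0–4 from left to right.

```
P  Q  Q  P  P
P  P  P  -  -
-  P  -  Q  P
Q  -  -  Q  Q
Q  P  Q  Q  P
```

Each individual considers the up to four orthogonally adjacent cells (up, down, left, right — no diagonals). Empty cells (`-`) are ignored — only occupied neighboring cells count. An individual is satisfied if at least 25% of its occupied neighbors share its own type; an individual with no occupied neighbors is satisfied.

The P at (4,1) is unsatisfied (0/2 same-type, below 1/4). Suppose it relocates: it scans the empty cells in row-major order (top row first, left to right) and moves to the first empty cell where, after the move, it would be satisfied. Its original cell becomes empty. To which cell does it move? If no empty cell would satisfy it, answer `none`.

Vacating (4,1). Empty cells in order:
  (1,3): 2/3 same-type → satisfied — stop here.

(1,3)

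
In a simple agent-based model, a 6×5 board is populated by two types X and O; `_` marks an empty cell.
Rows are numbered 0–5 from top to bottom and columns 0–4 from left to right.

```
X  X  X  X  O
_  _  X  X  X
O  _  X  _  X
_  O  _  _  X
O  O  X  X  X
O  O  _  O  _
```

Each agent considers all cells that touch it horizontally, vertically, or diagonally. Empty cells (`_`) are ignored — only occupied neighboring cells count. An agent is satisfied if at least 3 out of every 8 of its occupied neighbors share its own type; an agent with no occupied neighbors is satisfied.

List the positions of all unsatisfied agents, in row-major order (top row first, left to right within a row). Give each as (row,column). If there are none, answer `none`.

Row 0: (0,0)X 1/1 ✓ · (0,1)X 3/3 ✓ · (0,2)X 4/4 ✓ · (0,3)X 4/5 ✓ · (0,4)O 0/3 ✗
Row 1: (1,2)X 5/5 ✓ · (1,3)X 6/7 ✓ · (1,4)X 3/4 ✓
Row 2: (2,0)O 1/1 ✓ · (2,2)X 2/3 ✓ · (2,4)X 3/3 ✓
Row 3: (3,1)O 3/5 ✓ · (3,4)X 3/3 ✓
Row 4: (4,0)O 4/4 ✓ · (4,1)O 4/5 ✓ · (4,2)X 1/5 ✗ · (4,3)X 3/4 ✓ · (4,4)X 2/3 ✓
Row 5: (5,0)O 3/3 ✓ · (5,1)O 3/4 ✓ · (5,3)O 0/3 ✗

(0,4), (4,2), (5,3)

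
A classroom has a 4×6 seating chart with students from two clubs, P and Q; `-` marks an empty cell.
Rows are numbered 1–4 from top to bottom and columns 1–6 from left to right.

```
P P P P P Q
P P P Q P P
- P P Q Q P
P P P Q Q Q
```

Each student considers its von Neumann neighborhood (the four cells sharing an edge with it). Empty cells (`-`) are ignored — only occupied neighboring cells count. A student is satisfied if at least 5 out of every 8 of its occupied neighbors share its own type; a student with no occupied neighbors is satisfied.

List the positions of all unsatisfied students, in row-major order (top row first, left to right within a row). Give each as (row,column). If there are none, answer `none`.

Row 1: (1,1)P 2/2 satisfied · (1,2)P 3/3 satisfied · (1,3)P 3/3 satisfied · (1,4)P 2/3 satisfied · (1,5)P 2/3 satisfied · (1,6)Q 0/2 not
Row 2: (2,1)P 2/2 satisfied · (2,2)P 4/4 satisfied · (2,3)P 3/4 satisfied · (2,4)Q 1/4 not · (2,5)P 2/4 not · (2,6)P 2/3 satisfied
Row 3: (3,2)P 3/3 satisfied · (3,3)P 3/4 satisfied · (3,4)Q 3/4 satisfied · (3,5)Q 2/4 not · (3,6)P 1/3 not
Row 4: (4,1)P 1/1 satisfied · (4,2)P 3/3 satisfied · (4,3)P 2/3 satisfied · (4,4)Q 2/3 satisfied · (4,5)Q 3/3 satisfied · (4,6)Q 1/2 not

(1,6), (2,4), (2,5), (3,5), (3,6), (4,6)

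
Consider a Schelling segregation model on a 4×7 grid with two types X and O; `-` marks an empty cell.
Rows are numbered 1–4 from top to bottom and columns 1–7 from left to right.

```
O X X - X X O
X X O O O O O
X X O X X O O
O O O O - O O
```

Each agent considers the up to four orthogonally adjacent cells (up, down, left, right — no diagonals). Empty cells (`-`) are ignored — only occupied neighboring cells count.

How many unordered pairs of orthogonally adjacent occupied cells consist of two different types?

15

Scan each occupied cell's neighbors to the right and below so each pair is counted once.
From row 1: 6 unlike of 10 pairs (running 6/10).
From row 2: 3 unlike of 13 pairs (running 9/23).
From row 3: 6 unlike of 12 pairs (running 15/35).
From row 4: 0 unlike of 4 pairs (running 15/39).
Total adjacent occupied pairs: 39; unlike-type pairs: 15.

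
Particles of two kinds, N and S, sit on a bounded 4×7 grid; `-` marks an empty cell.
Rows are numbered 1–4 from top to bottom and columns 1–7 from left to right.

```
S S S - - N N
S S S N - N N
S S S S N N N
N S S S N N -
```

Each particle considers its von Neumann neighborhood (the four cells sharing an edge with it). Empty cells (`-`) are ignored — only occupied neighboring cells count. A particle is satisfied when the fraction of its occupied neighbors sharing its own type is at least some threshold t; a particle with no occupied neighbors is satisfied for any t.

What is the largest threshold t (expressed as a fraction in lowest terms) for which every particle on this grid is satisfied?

Row 1: (1,1)S 2/2 · (1,2)S 3/3 · (1,3)S 2/2 · (1,6)N 2/2 · (1,7)N 2/2
Row 2: (2,1)S 3/3 · (2,2)S 4/4 · (2,3)S 3/4 · (2,4)N 0/2 · (2,6)N 3/3 · (2,7)N 3/3
Row 3: (3,1)S 2/3 · (3,2)S 4/4 · (3,3)S 4/4 · (3,4)S 2/4 · (3,5)N 2/3 · (3,6)N 4/4 · (3,7)N 2/2
Row 4: (4,1)N 0/2 · (4,2)S 2/3 · (4,3)S 3/3 · (4,4)S 2/3 · (4,5)N 2/3 · (4,6)N 2/2
The smallest same-type fraction is 0/2 at (2,4), which reduces to 0/1. Any threshold above that leaves this particle unsatisfied.

0/1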